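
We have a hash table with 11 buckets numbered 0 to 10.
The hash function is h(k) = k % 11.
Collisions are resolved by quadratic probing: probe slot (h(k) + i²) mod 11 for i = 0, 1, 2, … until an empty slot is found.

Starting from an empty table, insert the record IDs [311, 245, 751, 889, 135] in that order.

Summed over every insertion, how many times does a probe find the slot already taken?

311 hashes to 3; slot 3 is free => place at 3.
245 hashes to 3; 3 taken => place at 4.
751 hashes to 3; 3,4 taken => place at 7.
889 hashes to 9; slot 9 is free => place at 9.
135 hashes to 3; 3,4,7 taken => place at 1.
Table: [∅, 135, ∅, 311, 245, ∅, ∅, 751, ∅, 889, ∅]

6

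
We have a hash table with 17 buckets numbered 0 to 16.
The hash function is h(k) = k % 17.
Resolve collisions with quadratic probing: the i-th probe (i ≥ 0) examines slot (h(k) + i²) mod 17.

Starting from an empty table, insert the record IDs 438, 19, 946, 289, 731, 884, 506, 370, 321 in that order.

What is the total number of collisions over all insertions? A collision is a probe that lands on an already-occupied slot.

Insert 438: h=13, slot 13 empty → index 13.
Insert 19: h=2, slot 2 empty → index 2.
Insert 946: h=11, slot 11 empty → index 11.
Insert 289: h=0, slot 0 empty → index 0.
Insert 731: h=0, slot 0 occupied → index 1.
Insert 884: h=0, slots 0,1 occupied → index 4.
Insert 506: h=13, slot 13 occupied → index 14.
Insert 370: h=13, slots 13,14,0 occupied → index 5.
Insert 321: h=15, slot 15 empty → index 15.
Table: [289, 731, 19, —, 884, 370, —, —, —, —, —, 946, —, 438, 506, 321, —]

7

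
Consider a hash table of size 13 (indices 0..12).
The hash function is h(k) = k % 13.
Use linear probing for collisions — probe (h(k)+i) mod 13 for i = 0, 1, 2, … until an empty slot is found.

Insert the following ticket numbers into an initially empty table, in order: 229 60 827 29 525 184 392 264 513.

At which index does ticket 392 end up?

229: h=8 -> slot 8
60: h=8, probe 8,9 -> slot 9
827: h=8, probe 8,9,10 -> slot 10
29: h=3 -> slot 3
525: h=5 -> slot 5
184: h=2 -> slot 2
392: h=2, probe 2,3,4 -> slot 4
264: h=4, probe 4,5,6 -> slot 6
513: h=6, probe 6,7 -> slot 7
Table: [., ., 184, 29, 392, 525, 264, 513, 229, 60, 827, ., .]

4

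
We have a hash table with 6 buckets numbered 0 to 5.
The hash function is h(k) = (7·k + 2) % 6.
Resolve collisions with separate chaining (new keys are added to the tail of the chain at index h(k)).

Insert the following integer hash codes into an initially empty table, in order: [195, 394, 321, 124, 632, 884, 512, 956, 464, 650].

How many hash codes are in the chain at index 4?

Insert 195: h=5, bucket 5 empty -> new chain.
Insert 394: h=0, bucket 0 empty -> new chain.
Insert 321: h=5, bucket 5 nonempty -> append to chain.
Insert 124: h=0, bucket 0 nonempty -> append to chain.
Insert 632: h=4, bucket 4 empty -> new chain.
Insert 884: h=4, bucket 4 nonempty -> append to chain.
Insert 512: h=4, bucket 4 nonempty -> append to chain.
Insert 956: h=4, bucket 4 nonempty -> append to chain.
Insert 464: h=4, bucket 4 nonempty -> append to chain.
Insert 650: h=4, bucket 4 nonempty -> append to chain.
Final buckets:
0: 394 -> 124
1: _
2: _
3: _
4: 632 -> 884 -> 512 -> 956 -> 464 -> 650
5: 195 -> 321

6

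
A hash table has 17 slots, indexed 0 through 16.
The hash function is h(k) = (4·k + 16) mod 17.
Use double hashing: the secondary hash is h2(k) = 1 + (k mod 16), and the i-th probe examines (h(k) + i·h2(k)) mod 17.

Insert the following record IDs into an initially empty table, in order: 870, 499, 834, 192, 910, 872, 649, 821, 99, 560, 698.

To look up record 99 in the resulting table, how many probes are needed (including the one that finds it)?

4

870: h=11 -> slot 11
499: h=6 -> slot 6
834: h=3 -> slot 3
192: h=2 -> slot 2
910: h=1 -> slot 1
872: h=2, h2=9, probe 2,11,3,12 -> slot 12
649: h=11, h2=10, probe 11,4 -> slot 4
821: h=2, h2=6, probe 2,8 -> slot 8
99: h=4, h2=4, probe 4,8,12,16 -> slot 16
560: h=12, h2=1, probe 12,13 -> slot 13
698: h=3, h2=11, probe 3,14 -> slot 14
Table: [∅, 910, 192, 834, 649, ∅, 499, ∅, 821, ∅, ∅, 870, 872, 560, 698, ∅, 99]
Lookup 99: h=4, h2=4, probe 4,8,12,16 → found at 16.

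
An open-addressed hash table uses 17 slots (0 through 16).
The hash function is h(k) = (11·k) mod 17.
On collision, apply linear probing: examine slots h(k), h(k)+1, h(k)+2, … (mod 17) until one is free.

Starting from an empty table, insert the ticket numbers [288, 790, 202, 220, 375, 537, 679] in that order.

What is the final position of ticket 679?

9

288 hashes to 6; slot 6 is free -> place at 6.
790 hashes to 3; slot 3 is free -> place at 3.
202 hashes to 12; slot 12 is free -> place at 12.
220 hashes to 6; 6 taken -> place at 7.
375 hashes to 11; slot 11 is free -> place at 11.
537 hashes to 8; slot 8 is free -> place at 8.
679 hashes to 6; 6,7,8 taken -> place at 9.
Table: [-, -, -, 790, -, -, 288, 220, 537, 679, -, 375, 202, -, -, -, -]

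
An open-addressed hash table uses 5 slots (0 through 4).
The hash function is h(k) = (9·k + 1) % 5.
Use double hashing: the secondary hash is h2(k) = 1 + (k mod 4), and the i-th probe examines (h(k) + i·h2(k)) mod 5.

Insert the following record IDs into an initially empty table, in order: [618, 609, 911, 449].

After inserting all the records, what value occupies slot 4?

618: h=3 → slot 3
609: h=2 → slot 2
911: h=0 → slot 0
449: h=2, h2=2, probe 2,4 → slot 4
Table: [911, ., 609, 618, 449]

449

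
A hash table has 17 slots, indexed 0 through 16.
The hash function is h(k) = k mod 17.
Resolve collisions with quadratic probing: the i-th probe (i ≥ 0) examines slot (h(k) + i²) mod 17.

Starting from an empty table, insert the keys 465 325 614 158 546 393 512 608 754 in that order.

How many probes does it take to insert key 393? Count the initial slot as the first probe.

465: h=6 → slot 6
325: h=2 → slot 2
614: h=2, probe 2,3 → slot 3
158: h=5 → slot 5
546: h=2, probe 2,3,6,11 → slot 11
393: h=2, probe 2,3,6,11,1 → slot 1
512: h=2, probe 2,3,6,11,1,10 → slot 10
608: h=13 → slot 13
754: h=6, probe 6,7 → slot 7
Table: [—, 393, 325, 614, —, 158, 465, 754, —, —, 512, 546, —, 608, —, —, —]

5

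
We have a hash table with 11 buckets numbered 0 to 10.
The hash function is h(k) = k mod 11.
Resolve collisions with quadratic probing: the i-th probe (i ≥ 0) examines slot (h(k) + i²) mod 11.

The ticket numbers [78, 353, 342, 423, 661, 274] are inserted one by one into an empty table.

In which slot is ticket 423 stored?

6

78: h=1 => slot 1
353: h=1, probe 1,2 => slot 2
342: h=1, probe 1,2,5 => slot 5
423: h=5, probe 5,6 => slot 6
661: h=1, probe 1,2,5,10 => slot 10
274: h=10, probe 10,0 => slot 0
Table: [274, 78, 353, -, -, 342, 423, -, -, -, 661]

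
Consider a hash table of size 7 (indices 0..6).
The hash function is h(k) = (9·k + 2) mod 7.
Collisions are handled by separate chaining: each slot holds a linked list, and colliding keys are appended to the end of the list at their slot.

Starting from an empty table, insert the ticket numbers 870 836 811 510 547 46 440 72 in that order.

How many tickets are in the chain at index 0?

3

Insert 870: h=6, bucket 6 empty -> new chain.
Insert 836: h=1, bucket 1 empty -> new chain.
Insert 811: h=0, bucket 0 empty -> new chain.
Insert 510: h=0, bucket 0 nonempty -> append to chain.
Insert 547: h=4, bucket 4 empty -> new chain.
Insert 46: h=3, bucket 3 empty -> new chain.
Insert 440: h=0, bucket 0 nonempty -> append to chain.
Insert 72: h=6, bucket 6 nonempty -> append to chain.
Final buckets:
0: 811 -> 510 -> 440
1: 836
2: —
3: 46
4: 547
5: —
6: 870 -> 72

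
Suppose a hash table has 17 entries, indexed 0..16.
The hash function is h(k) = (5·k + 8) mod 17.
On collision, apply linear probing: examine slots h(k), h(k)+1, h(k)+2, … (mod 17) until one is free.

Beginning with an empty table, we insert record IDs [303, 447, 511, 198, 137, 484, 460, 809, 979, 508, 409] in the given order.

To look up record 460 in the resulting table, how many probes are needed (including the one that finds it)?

Insert 303: h=10, slot 10 empty → index 10.
Insert 447: h=16, slot 16 empty → index 16.
Insert 511: h=13, slot 13 empty → index 13.
Insert 198: h=12, slot 12 empty → index 12.
Insert 137: h=13, slot 13 occupied → index 14.
Insert 484: h=14, slot 14 occupied → index 15.
Insert 460: h=13, slots 13,14,15,16 occupied → index 0.
Insert 809: h=7, slot 7 empty → index 7.
Insert 979: h=7, slot 7 occupied → index 8.
Insert 508: h=15, slots 15,16,0 occupied → index 1.
Insert 409: h=13, slots 13,14,15,16,0,1 occupied → index 2.
Table: [460, 508, 409, ∅, ∅, ∅, ∅, 809, 979, ∅, 303, ∅, 198, 511, 137, 484, 447]
Lookup 460: h=13, probe 13,14,15,16,0 → found at 0.

5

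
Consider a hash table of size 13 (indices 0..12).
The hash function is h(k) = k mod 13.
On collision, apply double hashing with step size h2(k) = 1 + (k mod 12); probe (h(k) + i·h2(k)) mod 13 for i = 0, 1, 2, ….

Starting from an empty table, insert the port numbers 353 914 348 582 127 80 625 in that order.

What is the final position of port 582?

11

Insert 353: h=2, slot 2 empty -> index 2.
Insert 914: h=4, slot 4 empty -> index 4.
Insert 348: h=10, slot 10 empty -> index 10.
Insert 582: h=10, h2=7, slots 10,4 occupied -> index 11.
Insert 127: h=10, h2=8, slot 10 occupied -> index 5.
Insert 80: h=2, h2=9, slots 2,11 occupied -> index 7.
Insert 625: h=1, slot 1 empty -> index 1.
Table: [-, 625, 353, -, 914, 127, -, 80, -, -, 348, 582, -]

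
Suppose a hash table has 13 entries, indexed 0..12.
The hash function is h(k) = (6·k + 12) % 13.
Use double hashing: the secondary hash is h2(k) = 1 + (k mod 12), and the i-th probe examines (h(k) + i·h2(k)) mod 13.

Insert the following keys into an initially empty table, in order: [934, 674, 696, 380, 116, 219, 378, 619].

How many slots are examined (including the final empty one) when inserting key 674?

934 hashes to 0; slot 0 is free → place at 0.
674 hashes to 0, h2=3; 0 taken → place at 3.
696 hashes to 2; slot 2 is free → place at 2.
380 hashes to 4; slot 4 is free → place at 4.
116 hashes to 6; slot 6 is free → place at 6.
219 hashes to 0, h2=4; 0,4 taken → place at 8.
378 hashes to 5; slot 5 is free → place at 5.
619 hashes to 8, h2=8; 8,3 taken → place at 11.
Table: [934, —, 696, 674, 380, 378, 116, —, 219, —, —, 619, —]

2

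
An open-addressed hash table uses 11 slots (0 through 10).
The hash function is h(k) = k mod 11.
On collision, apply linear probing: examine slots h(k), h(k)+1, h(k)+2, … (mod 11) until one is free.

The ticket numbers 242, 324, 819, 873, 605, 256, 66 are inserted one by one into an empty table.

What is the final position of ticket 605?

242: h=0 → slot 0
324: h=5 → slot 5
819: h=5, probe 5,6 → slot 6
873: h=4 → slot 4
605: h=0, probe 0,1 → slot 1
256: h=3 → slot 3
66: h=0, probe 0,1,2 → slot 2
Table: [242, 605, 66, 256, 873, 324, 819, ., ., ., .]

1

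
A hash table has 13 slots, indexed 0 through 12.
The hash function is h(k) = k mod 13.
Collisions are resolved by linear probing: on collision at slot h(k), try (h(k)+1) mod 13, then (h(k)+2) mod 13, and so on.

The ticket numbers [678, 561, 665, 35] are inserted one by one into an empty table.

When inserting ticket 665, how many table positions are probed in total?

Insert 678: h=2, slot 2 empty -> index 2.
Insert 561: h=2, slot 2 occupied -> index 3.
Insert 665: h=2, slots 2,3 occupied -> index 4.
Insert 35: h=9, slot 9 empty -> index 9.
Table: [∅, ∅, 678, 561, 665, ∅, ∅, ∅, ∅, 35, ∅, ∅, ∅]

3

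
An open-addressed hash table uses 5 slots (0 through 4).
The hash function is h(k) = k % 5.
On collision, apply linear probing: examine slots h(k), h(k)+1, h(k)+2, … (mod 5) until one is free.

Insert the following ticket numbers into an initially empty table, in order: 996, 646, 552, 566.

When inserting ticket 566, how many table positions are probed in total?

996: h=1 -> slot 1
646: h=1, probe 1,2 -> slot 2
552: h=2, probe 2,3 -> slot 3
566: h=1, probe 1,2,3,4 -> slot 4
Table: [—, 996, 646, 552, 566]

4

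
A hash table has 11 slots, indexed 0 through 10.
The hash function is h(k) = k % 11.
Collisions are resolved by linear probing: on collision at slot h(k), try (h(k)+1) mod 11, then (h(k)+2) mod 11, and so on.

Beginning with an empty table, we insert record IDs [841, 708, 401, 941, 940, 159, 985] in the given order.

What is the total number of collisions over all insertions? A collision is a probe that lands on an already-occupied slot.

13

841: h=5 -> slot 5
708: h=4 -> slot 4
401: h=5, probe 5,6 -> slot 6
941: h=6, probe 6,7 -> slot 7
940: h=5, probe 5,6,7,8 -> slot 8
159: h=5, probe 5,6,7,8,9 -> slot 9
985: h=6, probe 6,7,8,9,10 -> slot 10
Table: [∅, ∅, ∅, ∅, 708, 841, 401, 941, 940, 159, 985]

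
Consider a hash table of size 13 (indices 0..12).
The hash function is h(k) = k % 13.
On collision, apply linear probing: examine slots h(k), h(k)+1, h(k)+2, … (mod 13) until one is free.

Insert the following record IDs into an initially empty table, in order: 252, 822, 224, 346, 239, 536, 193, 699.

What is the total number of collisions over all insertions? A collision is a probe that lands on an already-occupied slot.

252: h=5 => slot 5
822: h=3 => slot 3
224: h=3, probe 3,4 => slot 4
346: h=8 => slot 8
239: h=5, probe 5,6 => slot 6
536: h=3, probe 3,4,5,6,7 => slot 7
193: h=11 => slot 11
699: h=10 => slot 10
Table: [-, -, -, 822, 224, 252, 239, 536, 346, -, 699, 193, -]

6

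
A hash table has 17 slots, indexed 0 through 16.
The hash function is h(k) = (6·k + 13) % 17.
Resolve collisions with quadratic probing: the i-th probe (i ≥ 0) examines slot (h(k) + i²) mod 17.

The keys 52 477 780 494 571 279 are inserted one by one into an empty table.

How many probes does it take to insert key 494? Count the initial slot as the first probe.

52 hashes to 2; slot 2 is free => place at 2.
477 hashes to 2; 2 taken => place at 3.
780 hashes to 1; slot 1 is free => place at 1.
494 hashes to 2; 2,3 taken => place at 6.
571 hashes to 5; slot 5 is free => place at 5.
279 hashes to 4; slot 4 is free => place at 4.
Table: [—, 780, 52, 477, 279, 571, 494, —, —, —, —, —, —, —, —, —, —]

3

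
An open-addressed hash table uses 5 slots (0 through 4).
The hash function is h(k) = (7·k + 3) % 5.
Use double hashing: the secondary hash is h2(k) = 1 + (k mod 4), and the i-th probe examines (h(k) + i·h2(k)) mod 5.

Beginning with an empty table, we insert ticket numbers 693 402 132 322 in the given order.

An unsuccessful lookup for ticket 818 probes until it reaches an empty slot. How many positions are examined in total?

693: h=4 -> slot 4
402: h=2 -> slot 2
132: h=2, h2=1, probe 2,3 -> slot 3
322: h=2, h2=3, probe 2,0 -> slot 0
Table: [322, ., 402, 132, 693]
Lookup 818: h=4, h2=3, probe 4,2,0,3,1 → slot 1 empty, not found.

5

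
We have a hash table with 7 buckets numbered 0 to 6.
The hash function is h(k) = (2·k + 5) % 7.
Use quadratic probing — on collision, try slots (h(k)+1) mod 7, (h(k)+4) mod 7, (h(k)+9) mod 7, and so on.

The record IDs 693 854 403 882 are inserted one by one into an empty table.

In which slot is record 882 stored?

2

693: h=5 => slot 5
854: h=5, probe 5,6 => slot 6
403: h=6, probe 6,0 => slot 0
882: h=5, probe 5,6,2 => slot 2
Table: [403, ∅, 882, ∅, ∅, 693, 854]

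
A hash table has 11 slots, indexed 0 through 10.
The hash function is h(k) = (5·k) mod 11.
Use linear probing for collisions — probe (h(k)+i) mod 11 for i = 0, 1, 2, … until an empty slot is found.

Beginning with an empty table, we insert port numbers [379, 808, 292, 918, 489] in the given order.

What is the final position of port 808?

4

379 hashes to 3; slot 3 is free -> place at 3.
808 hashes to 3; 3 taken -> place at 4.
292 hashes to 8; slot 8 is free -> place at 8.
918 hashes to 3; 3,4 taken -> place at 5.
489 hashes to 3; 3,4,5 taken -> place at 6.
Table: [., ., ., 379, 808, 918, 489, ., 292, ., .]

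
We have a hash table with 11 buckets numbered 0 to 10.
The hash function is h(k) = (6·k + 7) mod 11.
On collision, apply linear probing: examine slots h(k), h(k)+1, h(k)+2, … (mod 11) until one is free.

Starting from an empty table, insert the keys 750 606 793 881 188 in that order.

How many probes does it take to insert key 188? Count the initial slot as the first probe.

4

Insert 750: h=8, slot 8 empty -> index 8.
Insert 606: h=2, slot 2 empty -> index 2.
Insert 793: h=2, slot 2 occupied -> index 3.
Insert 881: h=2, slots 2,3 occupied -> index 4.
Insert 188: h=2, slots 2,3,4 occupied -> index 5.
Table: [—, —, 606, 793, 881, 188, —, —, 750, —, —]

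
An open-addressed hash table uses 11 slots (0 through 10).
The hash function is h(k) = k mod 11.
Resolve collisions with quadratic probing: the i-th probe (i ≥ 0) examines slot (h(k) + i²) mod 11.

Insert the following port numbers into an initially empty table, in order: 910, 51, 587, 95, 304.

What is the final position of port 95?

910: h=8 -> slot 8
51: h=7 -> slot 7
587: h=4 -> slot 4
95: h=7, probe 7,8,0 -> slot 0
304: h=7, probe 7,8,0,5 -> slot 5
Table: [95, ∅, ∅, ∅, 587, 304, ∅, 51, 910, ∅, ∅]

0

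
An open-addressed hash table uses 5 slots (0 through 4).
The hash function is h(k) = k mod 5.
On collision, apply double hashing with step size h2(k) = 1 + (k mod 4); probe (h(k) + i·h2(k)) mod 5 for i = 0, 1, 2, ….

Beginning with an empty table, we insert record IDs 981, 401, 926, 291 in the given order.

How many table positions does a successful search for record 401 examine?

2

Insert 981: h=1, slot 1 empty => index 1.
Insert 401: h=1, h2=2, slot 1 occupied => index 3.
Insert 926: h=1, h2=3, slot 1 occupied => index 4.
Insert 291: h=1, h2=4, slot 1 occupied => index 0.
Table: [291, 981, —, 401, 926]
Lookup 401: h=1, h2=2, probe 1,3 → found at 3.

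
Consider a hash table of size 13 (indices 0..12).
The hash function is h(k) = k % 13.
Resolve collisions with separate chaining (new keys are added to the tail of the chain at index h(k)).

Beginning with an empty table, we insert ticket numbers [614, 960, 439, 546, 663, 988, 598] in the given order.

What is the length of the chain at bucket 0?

4

614 → bucket 3
960 → bucket 11
439 → bucket 10
546 → bucket 0
663 → bucket 0 (collision)
988 → bucket 0 (collision)
598 → bucket 0 (collision)
Final buckets:
0: 546 -> 663 -> 988 -> 598
1: —
2: —
3: 614
4: —
5: —
6: —
7: —
8: —
9: —
10: 439
11: 960
12: —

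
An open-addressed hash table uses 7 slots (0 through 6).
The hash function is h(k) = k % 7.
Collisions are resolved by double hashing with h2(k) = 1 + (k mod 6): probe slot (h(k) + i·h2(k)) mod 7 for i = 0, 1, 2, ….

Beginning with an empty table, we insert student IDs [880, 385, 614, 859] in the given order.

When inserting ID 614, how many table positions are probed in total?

880: h=5 → slot 5
385: h=0 → slot 0
614: h=5, h2=3, probe 5,1 → slot 1
859: h=5, h2=2, probe 5,0,2 → slot 2
Table: [385, 614, 859, -, -, 880, -]

2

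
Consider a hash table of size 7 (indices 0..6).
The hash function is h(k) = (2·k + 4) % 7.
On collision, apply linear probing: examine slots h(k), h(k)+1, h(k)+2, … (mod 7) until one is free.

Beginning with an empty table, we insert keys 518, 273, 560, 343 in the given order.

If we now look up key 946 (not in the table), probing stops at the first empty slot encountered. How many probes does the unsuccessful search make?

3

518 hashes to 4; slot 4 is free -> place at 4.
273 hashes to 4; 4 taken -> place at 5.
560 hashes to 4; 4,5 taken -> place at 6.
343 hashes to 4; 4,5,6 taken -> place at 0.
Table: [343, _, _, _, 518, 273, 560]
Lookup 946: h=6, probe 6,0,1 → slot 1 empty, not found.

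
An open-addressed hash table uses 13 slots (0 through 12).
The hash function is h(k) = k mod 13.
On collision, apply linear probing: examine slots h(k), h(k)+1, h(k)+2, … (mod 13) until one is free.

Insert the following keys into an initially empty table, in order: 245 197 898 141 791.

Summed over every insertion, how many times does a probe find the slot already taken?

3

Insert 245: h=11, slot 11 empty → index 11.
Insert 197: h=2, slot 2 empty → index 2.
Insert 898: h=1, slot 1 empty → index 1.
Insert 141: h=11, slot 11 occupied → index 12.
Insert 791: h=11, slots 11,12 occupied → index 0.
Table: [791, 898, 197, ∅, ∅, ∅, ∅, ∅, ∅, ∅, ∅, 245, 141]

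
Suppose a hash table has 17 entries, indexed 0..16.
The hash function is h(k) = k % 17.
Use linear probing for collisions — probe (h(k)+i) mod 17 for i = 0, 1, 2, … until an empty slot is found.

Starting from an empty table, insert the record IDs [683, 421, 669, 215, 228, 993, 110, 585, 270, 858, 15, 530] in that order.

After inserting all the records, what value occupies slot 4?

Insert 683: h=3, slot 3 empty -> index 3.
Insert 421: h=13, slot 13 empty -> index 13.
Insert 669: h=6, slot 6 empty -> index 6.
Insert 215: h=11, slot 11 empty -> index 11.
Insert 228: h=7, slot 7 empty -> index 7.
Insert 993: h=7, slot 7 occupied -> index 8.
Insert 110: h=8, slot 8 occupied -> index 9.
Insert 585: h=7, slots 7,8,9 occupied -> index 10.
Insert 270: h=15, slot 15 empty -> index 15.
Insert 858: h=8, slots 8,9,10,11 occupied -> index 12.
Insert 15: h=15, slot 15 occupied -> index 16.
Insert 530: h=3, slot 3 occupied -> index 4.
Table: [∅, ∅, ∅, 683, 530, ∅, 669, 228, 993, 110, 585, 215, 858, 421, ∅, 270, 15]

530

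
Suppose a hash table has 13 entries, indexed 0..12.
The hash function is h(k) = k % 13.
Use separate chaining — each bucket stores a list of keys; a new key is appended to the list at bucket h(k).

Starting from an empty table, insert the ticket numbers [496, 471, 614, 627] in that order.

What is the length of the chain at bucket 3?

496 -> bucket 2
471 -> bucket 3
614 -> bucket 3 (collision)
627 -> bucket 3 (collision)
Final buckets:
0: _
1: _
2: 496
3: 471 -> 614 -> 627
4: _
5: _
6: _
7: _
8: _
9: _
10: _
11: _
12: _

3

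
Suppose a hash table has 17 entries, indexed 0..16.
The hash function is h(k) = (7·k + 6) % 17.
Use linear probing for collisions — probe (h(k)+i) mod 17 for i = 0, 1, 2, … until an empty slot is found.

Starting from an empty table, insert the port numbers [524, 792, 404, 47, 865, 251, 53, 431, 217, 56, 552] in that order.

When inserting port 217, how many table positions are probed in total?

5

524: h=2 → slot 2
792: h=8 → slot 8
404: h=12 → slot 12
47: h=12, probe 12,13 → slot 13
865: h=9 → slot 9
251: h=12, probe 12,13,14 → slot 14
53: h=3 → slot 3
431: h=14, probe 14,15 → slot 15
217: h=12, probe 12,13,14,15,16 → slot 16
56: h=7 → slot 7
552: h=11 → slot 11
Table: [_, _, 524, 53, _, _, _, 56, 792, 865, _, 552, 404, 47, 251, 431, 217]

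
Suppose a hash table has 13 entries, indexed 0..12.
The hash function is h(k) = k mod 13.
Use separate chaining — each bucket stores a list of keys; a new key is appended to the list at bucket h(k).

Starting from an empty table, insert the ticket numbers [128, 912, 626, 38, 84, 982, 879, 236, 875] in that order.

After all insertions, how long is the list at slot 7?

1

Insert 128: h=11, bucket 11 empty -> new chain.
Insert 912: h=2, bucket 2 empty -> new chain.
Insert 626: h=2, bucket 2 nonempty -> append to chain.
Insert 38: h=12, bucket 12 empty -> new chain.
Insert 84: h=6, bucket 6 empty -> new chain.
Insert 982: h=7, bucket 7 empty -> new chain.
Insert 879: h=8, bucket 8 empty -> new chain.
Insert 236: h=2, bucket 2 nonempty -> append to chain.
Insert 875: h=4, bucket 4 empty -> new chain.
Final buckets:
0: —
1: —
2: 912 -> 626 -> 236
3: —
4: 875
5: —
6: 84
7: 982
8: 879
9: —
10: —
11: 128
12: 38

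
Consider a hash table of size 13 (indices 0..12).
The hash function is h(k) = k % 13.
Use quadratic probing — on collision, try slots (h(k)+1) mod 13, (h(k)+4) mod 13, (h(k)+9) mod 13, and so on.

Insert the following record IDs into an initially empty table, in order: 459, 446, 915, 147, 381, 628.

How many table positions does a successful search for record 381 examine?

4

459: h=4 → slot 4
446: h=4, probe 4,5 → slot 5
915: h=5, probe 5,6 → slot 6
147: h=4, probe 4,5,8 → slot 8
381: h=4, probe 4,5,8,0 → slot 0
628: h=4, probe 4,5,8,0,7 → slot 7
Table: [381, —, —, —, 459, 446, 915, 628, 147, —, —, —, —]
Lookup 381: h=4, probe 4,5,8,0 → found at 0.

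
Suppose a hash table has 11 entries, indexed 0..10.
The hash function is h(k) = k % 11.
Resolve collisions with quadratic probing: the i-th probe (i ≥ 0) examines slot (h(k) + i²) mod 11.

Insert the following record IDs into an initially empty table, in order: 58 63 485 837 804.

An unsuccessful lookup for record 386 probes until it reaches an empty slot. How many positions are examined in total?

4

58 hashes to 3; slot 3 is free => place at 3.
63 hashes to 8; slot 8 is free => place at 8.
485 hashes to 1; slot 1 is free => place at 1.
837 hashes to 1; 1 taken => place at 2.
804 hashes to 1; 1,2 taken => place at 5.
Table: [_, 485, 837, 58, _, 804, _, _, 63, _, _]
Lookup 386: h=1, probe 1,2,5,10 → slot 10 empty, not found.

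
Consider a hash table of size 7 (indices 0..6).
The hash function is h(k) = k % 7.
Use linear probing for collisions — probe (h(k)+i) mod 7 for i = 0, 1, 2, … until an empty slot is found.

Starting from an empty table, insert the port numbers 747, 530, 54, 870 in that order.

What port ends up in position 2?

870

747 hashes to 5; slot 5 is free → place at 5.
530 hashes to 5; 5 taken → place at 6.
54 hashes to 5; 5,6 taken → place at 0.
870 hashes to 2; slot 2 is free → place at 2.
Table: [54, ., 870, ., ., 747, 530]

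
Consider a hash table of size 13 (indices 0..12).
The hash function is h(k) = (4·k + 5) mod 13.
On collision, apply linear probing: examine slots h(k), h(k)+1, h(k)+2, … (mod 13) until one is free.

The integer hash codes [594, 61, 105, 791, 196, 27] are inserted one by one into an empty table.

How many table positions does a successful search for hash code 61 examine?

2

594: h=2 → slot 2
61: h=2, probe 2,3 → slot 3
105: h=9 → slot 9
791: h=10 → slot 10
196: h=9, probe 9,10,11 → slot 11
27: h=9, probe 9,10,11,12 → slot 12
Table: [-, -, 594, 61, -, -, -, -, -, 105, 791, 196, 27]
Lookup 61: h=2, probe 2,3 → found at 3.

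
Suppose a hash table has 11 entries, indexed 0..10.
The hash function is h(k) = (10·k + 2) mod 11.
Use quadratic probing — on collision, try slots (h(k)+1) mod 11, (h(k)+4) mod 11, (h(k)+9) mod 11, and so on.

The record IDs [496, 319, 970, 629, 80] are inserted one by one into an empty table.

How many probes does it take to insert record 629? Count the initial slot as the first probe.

496 hashes to 1; slot 1 is free => place at 1.
319 hashes to 2; slot 2 is free => place at 2.
970 hashes to 0; slot 0 is free => place at 0.
629 hashes to 0; 0,1 taken => place at 4.
80 hashes to 10; slot 10 is free => place at 10.
Table: [970, 496, 319, _, 629, _, _, _, _, _, 80]

3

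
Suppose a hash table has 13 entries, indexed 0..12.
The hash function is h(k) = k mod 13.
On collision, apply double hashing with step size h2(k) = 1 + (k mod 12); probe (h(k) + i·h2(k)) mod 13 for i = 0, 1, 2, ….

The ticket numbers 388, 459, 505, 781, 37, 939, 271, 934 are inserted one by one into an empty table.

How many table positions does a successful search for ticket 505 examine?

388: h=11 → slot 11
459: h=4 → slot 4
505: h=11, h2=2, probe 11,0 → slot 0
781: h=1 → slot 1
37: h=11, h2=2, probe 11,0,2 → slot 2
939: h=3 → slot 3
271: h=11, h2=8, probe 11,6 → slot 6
934: h=11, h2=11, probe 11,9 → slot 9
Table: [505, 781, 37, 939, 459, ., 271, ., ., 934, ., 388, .]
Lookup 505: h=11, h2=2, probe 11,0 → found at 0.

2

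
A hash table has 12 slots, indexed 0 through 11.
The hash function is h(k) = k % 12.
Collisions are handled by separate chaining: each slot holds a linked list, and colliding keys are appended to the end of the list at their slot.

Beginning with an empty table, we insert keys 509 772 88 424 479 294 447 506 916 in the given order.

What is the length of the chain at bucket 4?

509 -> bucket 5
772 -> bucket 4
88 -> bucket 4 (collision)
424 -> bucket 4 (collision)
479 -> bucket 11
294 -> bucket 6
447 -> bucket 3
506 -> bucket 2
916 -> bucket 4 (collision)
Final buckets:
0: -
1: -
2: 506
3: 447
4: 772 -> 88 -> 424 -> 916
5: 509
6: 294
7: -
8: -
9: -
10: -
11: 479

4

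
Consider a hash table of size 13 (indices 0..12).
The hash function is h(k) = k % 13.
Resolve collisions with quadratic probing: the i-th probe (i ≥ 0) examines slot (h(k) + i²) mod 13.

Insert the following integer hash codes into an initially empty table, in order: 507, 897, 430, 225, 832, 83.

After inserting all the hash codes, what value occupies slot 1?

507 hashes to 0; slot 0 is free => place at 0.
897 hashes to 0; 0 taken => place at 1.
430 hashes to 1; 1 taken => place at 2.
225 hashes to 4; slot 4 is free => place at 4.
832 hashes to 0; 0,1,4 taken => place at 9.
83 hashes to 5; slot 5 is free => place at 5.
Table: [507, 897, 430, -, 225, 83, -, -, -, 832, -, -, -]

897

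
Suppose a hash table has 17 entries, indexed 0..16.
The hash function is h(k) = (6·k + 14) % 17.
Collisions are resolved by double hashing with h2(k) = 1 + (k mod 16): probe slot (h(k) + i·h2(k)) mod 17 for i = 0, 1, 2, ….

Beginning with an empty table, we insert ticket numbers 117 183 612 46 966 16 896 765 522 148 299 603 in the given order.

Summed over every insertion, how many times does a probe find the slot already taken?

117: h=2 => slot 2
183: h=7 => slot 7
612: h=14 => slot 14
46: h=1 => slot 1
966: h=13 => slot 13
16: h=8 => slot 8
896: h=1, h2=1, probe 1,2,3 => slot 3
765: h=14, h2=14, probe 14,11 => slot 11
522: h=1, h2=11, probe 1,12 => slot 12
148: h=1, h2=5, probe 1,6 => slot 6
299: h=6, h2=12, probe 6,1,13,8,3,15 => slot 15
603: h=11, h2=12, probe 11,6,1,13,8,3,15,10 => slot 10
Table: [—, 46, 117, 896, —, —, 148, 183, 16, —, 603, 765, 522, 966, 612, 299, —]

17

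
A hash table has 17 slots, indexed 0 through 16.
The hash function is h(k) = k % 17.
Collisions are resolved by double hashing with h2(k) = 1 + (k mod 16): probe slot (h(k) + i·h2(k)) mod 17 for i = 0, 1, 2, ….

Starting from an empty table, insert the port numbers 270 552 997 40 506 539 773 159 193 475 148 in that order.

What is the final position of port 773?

14

270: h=15 → slot 15
552: h=8 → slot 8
997: h=11 → slot 11
40: h=6 → slot 6
506: h=13 → slot 13
539: h=12 → slot 12
773: h=8, h2=6, probe 8,14 → slot 14
159: h=6, h2=16, probe 6,5 → slot 5
193: h=6, h2=2, probe 6,8,10 → slot 10
475: h=16 → slot 16
148: h=12, h2=5, probe 12,0 → slot 0
Table: [148, ., ., ., ., 159, 40, ., 552, ., 193, 997, 539, 506, 773, 270, 475]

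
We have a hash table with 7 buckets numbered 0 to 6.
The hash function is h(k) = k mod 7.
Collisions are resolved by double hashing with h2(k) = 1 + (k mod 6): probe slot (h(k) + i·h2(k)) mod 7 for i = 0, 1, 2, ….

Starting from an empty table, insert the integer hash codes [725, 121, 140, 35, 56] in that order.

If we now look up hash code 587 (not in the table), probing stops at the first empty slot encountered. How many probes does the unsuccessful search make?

725: h=4 -> slot 4
121: h=2 -> slot 2
140: h=0 -> slot 0
35: h=0, h2=6, probe 0,6 -> slot 6
56: h=0, h2=3, probe 0,3 -> slot 3
Table: [140, —, 121, 56, 725, —, 35]
Lookup 587: h=6, h2=6, probe 6,5 → slot 5 empty, not found.

2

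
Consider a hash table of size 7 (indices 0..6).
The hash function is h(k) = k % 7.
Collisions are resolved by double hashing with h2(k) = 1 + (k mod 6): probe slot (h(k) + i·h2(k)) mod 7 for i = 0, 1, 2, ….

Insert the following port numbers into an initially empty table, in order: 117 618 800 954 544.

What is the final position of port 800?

1

Insert 117: h=5, slot 5 empty -> index 5.
Insert 618: h=2, slot 2 empty -> index 2.
Insert 800: h=2, h2=3, slots 2,5 occupied -> index 1.
Insert 954: h=2, h2=1, slot 2 occupied -> index 3.
Insert 544: h=5, h2=5, slots 5,3,1 occupied -> index 6.
Table: [—, 800, 618, 954, —, 117, 544]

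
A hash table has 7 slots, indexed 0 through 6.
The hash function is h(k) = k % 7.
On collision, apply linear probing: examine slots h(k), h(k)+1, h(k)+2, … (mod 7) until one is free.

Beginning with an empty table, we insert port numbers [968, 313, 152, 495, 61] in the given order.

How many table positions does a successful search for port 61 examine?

4

968: h=2 → slot 2
313: h=5 → slot 5
152: h=5, probe 5,6 → slot 6
495: h=5, probe 5,6,0 → slot 0
61: h=5, probe 5,6,0,1 → slot 1
Table: [495, 61, 968, ∅, ∅, 313, 152]
Lookup 61: h=5, probe 5,6,0,1 → found at 1.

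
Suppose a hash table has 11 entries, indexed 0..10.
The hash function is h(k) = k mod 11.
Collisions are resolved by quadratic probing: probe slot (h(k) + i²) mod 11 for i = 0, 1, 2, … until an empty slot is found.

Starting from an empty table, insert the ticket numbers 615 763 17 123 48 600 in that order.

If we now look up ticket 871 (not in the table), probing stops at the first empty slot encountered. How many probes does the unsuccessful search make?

Insert 615: h=10, slot 10 empty => index 10.
Insert 763: h=4, slot 4 empty => index 4.
Insert 17: h=6, slot 6 empty => index 6.
Insert 123: h=2, slot 2 empty => index 2.
Insert 48: h=4, slot 4 occupied => index 5.
Insert 600: h=6, slot 6 occupied => index 7.
Table: [—, —, 123, —, 763, 48, 17, 600, —, —, 615]
Lookup 871: h=2, probe 2,3 → slot 3 empty, not found.

2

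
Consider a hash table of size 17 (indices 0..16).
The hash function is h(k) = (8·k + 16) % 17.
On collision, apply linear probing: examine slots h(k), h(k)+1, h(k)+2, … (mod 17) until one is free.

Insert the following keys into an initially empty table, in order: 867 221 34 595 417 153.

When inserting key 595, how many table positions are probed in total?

4

867 hashes to 16; slot 16 is free => place at 16.
221 hashes to 16; 16 taken => place at 0.
34 hashes to 16; 16,0 taken => place at 1.
595 hashes to 16; 16,0,1 taken => place at 2.
417 hashes to 3; slot 3 is free => place at 3.
153 hashes to 16; 16,0,1,2,3 taken => place at 4.
Table: [221, 34, 595, 417, 153, _, _, _, _, _, _, _, _, _, _, _, 867]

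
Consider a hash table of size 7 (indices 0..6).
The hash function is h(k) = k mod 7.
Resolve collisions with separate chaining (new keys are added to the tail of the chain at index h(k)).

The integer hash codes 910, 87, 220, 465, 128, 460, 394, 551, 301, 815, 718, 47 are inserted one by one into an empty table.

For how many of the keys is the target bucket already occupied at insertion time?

Insert 910: h=0, bucket 0 empty → new chain.
Insert 87: h=3, bucket 3 empty → new chain.
Insert 220: h=3, bucket 3 nonempty → append to chain.
Insert 465: h=3, bucket 3 nonempty → append to chain.
Insert 128: h=2, bucket 2 empty → new chain.
Insert 460: h=5, bucket 5 empty → new chain.
Insert 394: h=2, bucket 2 nonempty → append to chain.
Insert 551: h=5, bucket 5 nonempty → append to chain.
Insert 301: h=0, bucket 0 nonempty → append to chain.
Insert 815: h=3, bucket 3 nonempty → append to chain.
Insert 718: h=4, bucket 4 empty → new chain.
Insert 47: h=5, bucket 5 nonempty → append to chain.
Final buckets:
0: 910 -> 301
1: —
2: 128 -> 394
3: 87 -> 220 -> 465 -> 815
4: 718
5: 460 -> 551 -> 47
6: —

7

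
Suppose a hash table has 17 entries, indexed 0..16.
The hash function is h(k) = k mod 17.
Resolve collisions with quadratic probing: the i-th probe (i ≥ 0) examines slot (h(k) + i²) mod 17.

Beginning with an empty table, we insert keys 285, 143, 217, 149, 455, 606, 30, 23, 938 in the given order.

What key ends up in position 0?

Insert 285: h=13, slot 13 empty -> index 13.
Insert 143: h=7, slot 7 empty -> index 7.
Insert 217: h=13, slot 13 occupied -> index 14.
Insert 149: h=13, slots 13,14 occupied -> index 0.
Insert 455: h=13, slots 13,14,0 occupied -> index 5.
Insert 606: h=11, slot 11 empty -> index 11.
Insert 30: h=13, slots 13,14,0,5 occupied -> index 12.
Insert 23: h=6, slot 6 empty -> index 6.
Insert 938: h=3, slot 3 empty -> index 3.
Table: [149, ∅, ∅, 938, ∅, 455, 23, 143, ∅, ∅, ∅, 606, 30, 285, 217, ∅, ∅]

149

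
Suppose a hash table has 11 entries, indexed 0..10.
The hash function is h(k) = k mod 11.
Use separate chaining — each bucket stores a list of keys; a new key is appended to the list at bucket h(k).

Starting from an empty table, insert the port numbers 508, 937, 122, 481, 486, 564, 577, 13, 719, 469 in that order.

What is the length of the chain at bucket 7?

Insert 508: h=2, bucket 2 empty -> new chain.
Insert 937: h=2, bucket 2 nonempty -> append to chain.
Insert 122: h=1, bucket 1 empty -> new chain.
Insert 481: h=8, bucket 8 empty -> new chain.
Insert 486: h=2, bucket 2 nonempty -> append to chain.
Insert 564: h=3, bucket 3 empty -> new chain.
Insert 577: h=5, bucket 5 empty -> new chain.
Insert 13: h=2, bucket 2 nonempty -> append to chain.
Insert 719: h=4, bucket 4 empty -> new chain.
Insert 469: h=7, bucket 7 empty -> new chain.
Final buckets:
0: ∅
1: 122
2: 508 -> 937 -> 486 -> 13
3: 564
4: 719
5: 577
6: ∅
7: 469
8: 481
9: ∅
10: ∅

1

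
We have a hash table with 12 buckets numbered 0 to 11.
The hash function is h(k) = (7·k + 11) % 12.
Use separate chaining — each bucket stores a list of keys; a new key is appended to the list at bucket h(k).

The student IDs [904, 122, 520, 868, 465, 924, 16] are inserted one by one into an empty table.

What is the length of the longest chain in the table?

904 → bucket 3
122 → bucket 1
520 → bucket 3 (collision)
868 → bucket 3 (collision)
465 → bucket 2
924 → bucket 11
16 → bucket 3 (collision)
Final buckets:
0: .
1: 122
2: 465
3: 904 -> 520 -> 868 -> 16
4: .
5: .
6: .
7: .
8: .
9: .
10: .
11: 924

4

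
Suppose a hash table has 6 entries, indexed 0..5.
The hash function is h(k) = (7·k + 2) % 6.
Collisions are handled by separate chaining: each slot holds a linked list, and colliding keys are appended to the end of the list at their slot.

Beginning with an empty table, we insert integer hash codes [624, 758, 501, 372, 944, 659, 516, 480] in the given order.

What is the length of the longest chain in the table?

624 -> bucket 2
758 -> bucket 4
501 -> bucket 5
372 -> bucket 2 (collision)
944 -> bucket 4 (collision)
659 -> bucket 1
516 -> bucket 2 (collision)
480 -> bucket 2 (collision)
Final buckets:
0: ∅
1: 659
2: 624 -> 372 -> 516 -> 480
3: ∅
4: 758 -> 944
5: 501

4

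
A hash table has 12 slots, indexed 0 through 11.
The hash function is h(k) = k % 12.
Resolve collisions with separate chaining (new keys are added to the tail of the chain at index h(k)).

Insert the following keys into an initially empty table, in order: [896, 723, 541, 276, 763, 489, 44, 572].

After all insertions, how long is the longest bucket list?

3

Insert 896: h=8, bucket 8 empty → new chain.
Insert 723: h=3, bucket 3 empty → new chain.
Insert 541: h=1, bucket 1 empty → new chain.
Insert 276: h=0, bucket 0 empty → new chain.
Insert 763: h=7, bucket 7 empty → new chain.
Insert 489: h=9, bucket 9 empty → new chain.
Insert 44: h=8, bucket 8 nonempty → append to chain.
Insert 572: h=8, bucket 8 nonempty → append to chain.
Final buckets:
0: 276
1: 541
2: ∅
3: 723
4: ∅
5: ∅
6: ∅
7: 763
8: 896 -> 44 -> 572
9: 489
10: ∅
11: ∅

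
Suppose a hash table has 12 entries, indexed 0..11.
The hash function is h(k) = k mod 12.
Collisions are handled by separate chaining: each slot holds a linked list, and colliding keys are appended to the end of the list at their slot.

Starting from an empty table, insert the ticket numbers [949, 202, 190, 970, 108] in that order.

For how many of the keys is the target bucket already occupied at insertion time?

2

949 → bucket 1
202 → bucket 10
190 → bucket 10 (collision)
970 → bucket 10 (collision)
108 → bucket 0
Final buckets:
0: 108
1: 949
2: .
3: .
4: .
5: .
6: .
7: .
8: .
9: .
10: 202 -> 190 -> 970
11: .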